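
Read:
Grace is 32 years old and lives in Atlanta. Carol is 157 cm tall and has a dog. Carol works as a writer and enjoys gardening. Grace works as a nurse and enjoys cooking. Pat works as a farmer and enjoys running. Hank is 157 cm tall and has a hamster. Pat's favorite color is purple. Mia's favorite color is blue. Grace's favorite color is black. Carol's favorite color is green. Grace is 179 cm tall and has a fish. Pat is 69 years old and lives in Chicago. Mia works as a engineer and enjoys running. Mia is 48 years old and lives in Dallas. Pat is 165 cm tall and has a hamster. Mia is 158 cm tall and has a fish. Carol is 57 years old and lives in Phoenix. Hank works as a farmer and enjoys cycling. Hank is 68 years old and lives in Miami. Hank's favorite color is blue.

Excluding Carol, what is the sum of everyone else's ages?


Sum (excluding Carol): 217

217


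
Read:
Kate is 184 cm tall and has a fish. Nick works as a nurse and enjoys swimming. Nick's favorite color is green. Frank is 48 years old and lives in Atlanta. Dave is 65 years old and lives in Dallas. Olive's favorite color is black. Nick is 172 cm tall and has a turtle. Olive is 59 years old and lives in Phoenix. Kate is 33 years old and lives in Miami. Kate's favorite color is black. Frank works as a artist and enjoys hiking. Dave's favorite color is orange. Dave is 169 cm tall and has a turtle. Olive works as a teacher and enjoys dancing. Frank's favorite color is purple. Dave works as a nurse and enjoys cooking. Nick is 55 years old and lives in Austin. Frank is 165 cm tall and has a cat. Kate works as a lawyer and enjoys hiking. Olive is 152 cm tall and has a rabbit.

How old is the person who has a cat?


Person with cat is Frank, age 48

48


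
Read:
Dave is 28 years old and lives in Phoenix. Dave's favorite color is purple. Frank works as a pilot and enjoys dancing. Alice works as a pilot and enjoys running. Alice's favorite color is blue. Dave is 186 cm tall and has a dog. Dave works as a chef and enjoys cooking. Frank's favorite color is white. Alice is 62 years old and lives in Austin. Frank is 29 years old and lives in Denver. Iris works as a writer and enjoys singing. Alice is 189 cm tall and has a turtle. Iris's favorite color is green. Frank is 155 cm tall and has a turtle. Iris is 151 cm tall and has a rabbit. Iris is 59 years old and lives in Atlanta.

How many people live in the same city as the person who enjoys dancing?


Person with hobby dancing is Frank, city Denver. Count = 1

1


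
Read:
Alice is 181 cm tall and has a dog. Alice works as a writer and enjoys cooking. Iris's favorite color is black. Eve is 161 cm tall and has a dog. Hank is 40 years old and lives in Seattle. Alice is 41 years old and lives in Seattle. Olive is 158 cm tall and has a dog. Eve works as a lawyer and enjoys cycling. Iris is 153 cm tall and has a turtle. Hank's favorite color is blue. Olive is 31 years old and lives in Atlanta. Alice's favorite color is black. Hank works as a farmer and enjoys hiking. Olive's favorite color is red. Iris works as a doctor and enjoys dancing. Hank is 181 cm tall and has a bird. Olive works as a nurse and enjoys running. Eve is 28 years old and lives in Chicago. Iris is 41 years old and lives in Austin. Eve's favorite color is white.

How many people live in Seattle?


Count in Seattle: 2

2


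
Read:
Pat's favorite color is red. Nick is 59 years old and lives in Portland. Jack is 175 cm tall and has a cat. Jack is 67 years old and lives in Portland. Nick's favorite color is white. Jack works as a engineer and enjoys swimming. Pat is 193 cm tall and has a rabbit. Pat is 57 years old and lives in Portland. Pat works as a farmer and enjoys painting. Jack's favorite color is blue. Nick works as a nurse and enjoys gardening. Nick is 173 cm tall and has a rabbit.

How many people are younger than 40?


Filter: 0

0


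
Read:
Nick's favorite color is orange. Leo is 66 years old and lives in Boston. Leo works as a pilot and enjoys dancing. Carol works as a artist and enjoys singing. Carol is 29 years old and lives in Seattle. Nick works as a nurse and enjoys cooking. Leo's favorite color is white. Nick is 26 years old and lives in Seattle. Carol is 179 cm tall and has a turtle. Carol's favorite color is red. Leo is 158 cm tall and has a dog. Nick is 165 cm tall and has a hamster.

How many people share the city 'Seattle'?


Count: 2

2


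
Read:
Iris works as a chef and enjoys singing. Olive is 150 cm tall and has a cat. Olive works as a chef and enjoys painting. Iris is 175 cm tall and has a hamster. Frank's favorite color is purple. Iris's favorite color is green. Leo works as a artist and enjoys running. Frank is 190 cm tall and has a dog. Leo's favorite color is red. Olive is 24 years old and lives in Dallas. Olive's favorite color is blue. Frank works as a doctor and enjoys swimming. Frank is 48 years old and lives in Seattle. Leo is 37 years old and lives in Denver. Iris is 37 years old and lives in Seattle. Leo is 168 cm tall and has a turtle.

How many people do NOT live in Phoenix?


Not in Phoenix: 4

4


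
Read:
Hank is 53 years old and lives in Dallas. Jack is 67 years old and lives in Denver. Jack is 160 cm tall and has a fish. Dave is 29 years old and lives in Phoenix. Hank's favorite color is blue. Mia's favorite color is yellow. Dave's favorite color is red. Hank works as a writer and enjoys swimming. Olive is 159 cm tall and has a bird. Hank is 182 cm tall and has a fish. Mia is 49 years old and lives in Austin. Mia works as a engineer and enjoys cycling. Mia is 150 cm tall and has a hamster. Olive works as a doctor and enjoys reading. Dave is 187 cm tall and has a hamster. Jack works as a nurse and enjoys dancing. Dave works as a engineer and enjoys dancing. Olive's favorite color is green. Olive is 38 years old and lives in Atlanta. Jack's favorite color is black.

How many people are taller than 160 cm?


Taller than 160: 2

2


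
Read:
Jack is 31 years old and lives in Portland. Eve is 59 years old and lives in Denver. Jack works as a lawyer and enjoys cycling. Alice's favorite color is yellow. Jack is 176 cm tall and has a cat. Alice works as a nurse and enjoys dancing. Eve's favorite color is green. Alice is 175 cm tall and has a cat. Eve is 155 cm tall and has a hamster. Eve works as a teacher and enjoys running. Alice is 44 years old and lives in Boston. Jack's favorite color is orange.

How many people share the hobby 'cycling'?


Count: 1

1


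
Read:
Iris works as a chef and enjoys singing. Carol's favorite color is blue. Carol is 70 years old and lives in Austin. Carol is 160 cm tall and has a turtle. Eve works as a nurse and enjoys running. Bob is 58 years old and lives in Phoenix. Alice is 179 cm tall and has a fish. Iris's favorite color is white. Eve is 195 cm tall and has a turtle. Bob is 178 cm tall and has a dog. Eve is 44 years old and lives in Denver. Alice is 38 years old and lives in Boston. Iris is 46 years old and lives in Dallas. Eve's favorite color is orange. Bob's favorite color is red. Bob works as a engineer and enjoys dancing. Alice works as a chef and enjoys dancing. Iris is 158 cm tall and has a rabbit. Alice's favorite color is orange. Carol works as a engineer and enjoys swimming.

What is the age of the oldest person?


Oldest: Carol at 70

70


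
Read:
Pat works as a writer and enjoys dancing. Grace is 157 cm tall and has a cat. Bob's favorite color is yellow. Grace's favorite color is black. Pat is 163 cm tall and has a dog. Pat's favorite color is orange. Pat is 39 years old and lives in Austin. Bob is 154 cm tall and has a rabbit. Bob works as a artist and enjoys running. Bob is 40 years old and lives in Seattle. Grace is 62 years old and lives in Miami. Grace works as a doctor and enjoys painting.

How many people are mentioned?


People: Bob, Pat, Grace. Count = 3

3


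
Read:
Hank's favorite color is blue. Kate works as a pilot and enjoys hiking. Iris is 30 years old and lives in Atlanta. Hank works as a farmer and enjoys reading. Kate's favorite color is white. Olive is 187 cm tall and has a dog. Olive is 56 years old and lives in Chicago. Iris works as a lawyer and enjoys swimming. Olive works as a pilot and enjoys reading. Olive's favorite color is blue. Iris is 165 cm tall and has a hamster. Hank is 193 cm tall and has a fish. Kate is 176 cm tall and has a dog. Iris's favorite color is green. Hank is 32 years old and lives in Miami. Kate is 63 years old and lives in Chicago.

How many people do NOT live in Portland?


Not in Portland: 4

4


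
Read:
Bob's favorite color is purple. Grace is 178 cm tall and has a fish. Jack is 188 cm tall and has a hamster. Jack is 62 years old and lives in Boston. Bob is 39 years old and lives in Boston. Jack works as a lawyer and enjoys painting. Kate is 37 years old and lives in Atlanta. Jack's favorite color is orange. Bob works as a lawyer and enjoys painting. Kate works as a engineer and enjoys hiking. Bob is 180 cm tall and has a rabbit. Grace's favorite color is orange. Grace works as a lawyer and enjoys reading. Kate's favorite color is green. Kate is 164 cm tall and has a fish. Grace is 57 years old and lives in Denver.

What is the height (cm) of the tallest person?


Tallest: Jack at 188 cm

188


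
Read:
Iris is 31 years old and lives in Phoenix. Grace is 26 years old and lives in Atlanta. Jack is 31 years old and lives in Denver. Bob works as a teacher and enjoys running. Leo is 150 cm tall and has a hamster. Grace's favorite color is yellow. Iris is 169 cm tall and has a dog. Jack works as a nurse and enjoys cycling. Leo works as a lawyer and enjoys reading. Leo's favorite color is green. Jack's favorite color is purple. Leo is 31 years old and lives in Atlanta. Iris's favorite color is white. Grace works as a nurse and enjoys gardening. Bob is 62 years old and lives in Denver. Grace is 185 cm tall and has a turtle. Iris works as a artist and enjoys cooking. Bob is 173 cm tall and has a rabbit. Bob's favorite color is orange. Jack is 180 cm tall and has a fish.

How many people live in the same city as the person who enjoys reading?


Person with hobby reading is Leo, city Atlanta. Count = 2

2


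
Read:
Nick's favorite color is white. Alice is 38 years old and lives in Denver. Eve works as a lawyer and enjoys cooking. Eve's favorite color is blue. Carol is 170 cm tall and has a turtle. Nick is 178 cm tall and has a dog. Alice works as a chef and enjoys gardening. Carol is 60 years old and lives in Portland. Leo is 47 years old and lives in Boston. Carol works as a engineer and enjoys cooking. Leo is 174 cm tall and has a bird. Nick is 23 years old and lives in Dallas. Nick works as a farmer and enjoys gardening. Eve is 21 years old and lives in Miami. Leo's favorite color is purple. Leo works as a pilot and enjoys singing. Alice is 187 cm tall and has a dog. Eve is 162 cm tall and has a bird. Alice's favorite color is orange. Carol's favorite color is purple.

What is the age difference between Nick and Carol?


|23 - 60| = 37

37


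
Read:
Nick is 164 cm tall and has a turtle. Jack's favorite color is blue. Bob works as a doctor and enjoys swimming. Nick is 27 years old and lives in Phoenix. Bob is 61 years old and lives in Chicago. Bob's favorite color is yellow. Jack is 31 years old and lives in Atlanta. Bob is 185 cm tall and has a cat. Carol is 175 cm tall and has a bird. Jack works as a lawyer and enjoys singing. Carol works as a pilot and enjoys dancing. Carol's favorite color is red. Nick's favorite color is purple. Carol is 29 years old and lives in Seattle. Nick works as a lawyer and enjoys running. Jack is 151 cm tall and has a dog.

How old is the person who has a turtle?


Person with turtle is Nick, age 27

27


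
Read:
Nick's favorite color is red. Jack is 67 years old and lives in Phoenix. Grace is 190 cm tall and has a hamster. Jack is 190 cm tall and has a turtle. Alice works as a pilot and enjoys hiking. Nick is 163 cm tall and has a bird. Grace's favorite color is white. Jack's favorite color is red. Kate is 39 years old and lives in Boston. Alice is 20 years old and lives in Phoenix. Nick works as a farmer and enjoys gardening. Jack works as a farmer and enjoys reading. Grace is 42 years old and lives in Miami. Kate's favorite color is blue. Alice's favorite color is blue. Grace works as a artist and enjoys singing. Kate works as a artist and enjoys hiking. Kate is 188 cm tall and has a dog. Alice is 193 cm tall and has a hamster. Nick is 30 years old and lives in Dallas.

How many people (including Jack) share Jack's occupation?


Jack is a farmer. Count = 2

2


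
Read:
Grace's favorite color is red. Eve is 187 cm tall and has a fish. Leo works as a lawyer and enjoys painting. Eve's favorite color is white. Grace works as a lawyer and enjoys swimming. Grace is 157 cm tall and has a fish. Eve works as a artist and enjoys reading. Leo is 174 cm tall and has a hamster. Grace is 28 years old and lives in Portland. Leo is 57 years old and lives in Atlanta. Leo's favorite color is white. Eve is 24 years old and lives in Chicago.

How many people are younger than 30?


Filter: 2

2


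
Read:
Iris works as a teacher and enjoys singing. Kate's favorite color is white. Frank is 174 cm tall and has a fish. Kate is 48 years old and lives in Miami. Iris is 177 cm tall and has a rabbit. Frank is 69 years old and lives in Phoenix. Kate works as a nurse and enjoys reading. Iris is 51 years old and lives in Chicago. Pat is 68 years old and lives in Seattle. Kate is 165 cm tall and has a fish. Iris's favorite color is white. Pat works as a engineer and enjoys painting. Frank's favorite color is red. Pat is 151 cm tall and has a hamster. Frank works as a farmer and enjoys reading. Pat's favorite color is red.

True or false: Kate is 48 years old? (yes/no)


Kate is actually 48. yes

yes


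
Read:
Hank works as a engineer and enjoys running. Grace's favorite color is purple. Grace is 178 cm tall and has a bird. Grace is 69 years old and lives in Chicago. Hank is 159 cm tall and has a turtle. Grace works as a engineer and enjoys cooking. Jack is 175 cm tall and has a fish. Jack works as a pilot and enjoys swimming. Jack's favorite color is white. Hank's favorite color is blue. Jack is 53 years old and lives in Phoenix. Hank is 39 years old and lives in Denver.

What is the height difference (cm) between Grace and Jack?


|178 - 175| = 3

3


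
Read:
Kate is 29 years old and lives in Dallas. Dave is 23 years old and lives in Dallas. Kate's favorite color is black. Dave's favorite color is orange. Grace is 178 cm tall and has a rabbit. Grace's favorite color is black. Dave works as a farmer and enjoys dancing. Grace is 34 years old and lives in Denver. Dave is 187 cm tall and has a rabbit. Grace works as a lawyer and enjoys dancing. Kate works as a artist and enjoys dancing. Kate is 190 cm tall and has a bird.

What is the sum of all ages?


29+23+34 = 86

86


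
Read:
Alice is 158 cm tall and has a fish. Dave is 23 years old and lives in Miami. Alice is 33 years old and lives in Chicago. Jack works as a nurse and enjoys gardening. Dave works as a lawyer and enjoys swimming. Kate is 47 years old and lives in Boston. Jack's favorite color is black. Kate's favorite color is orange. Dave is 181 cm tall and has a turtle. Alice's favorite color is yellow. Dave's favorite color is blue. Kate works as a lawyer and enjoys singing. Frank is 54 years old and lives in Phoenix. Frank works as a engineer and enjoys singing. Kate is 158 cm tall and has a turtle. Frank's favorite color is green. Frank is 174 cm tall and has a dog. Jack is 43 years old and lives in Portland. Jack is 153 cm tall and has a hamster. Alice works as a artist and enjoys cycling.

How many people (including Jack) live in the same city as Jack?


Jack lives in Portland. Count = 1

1


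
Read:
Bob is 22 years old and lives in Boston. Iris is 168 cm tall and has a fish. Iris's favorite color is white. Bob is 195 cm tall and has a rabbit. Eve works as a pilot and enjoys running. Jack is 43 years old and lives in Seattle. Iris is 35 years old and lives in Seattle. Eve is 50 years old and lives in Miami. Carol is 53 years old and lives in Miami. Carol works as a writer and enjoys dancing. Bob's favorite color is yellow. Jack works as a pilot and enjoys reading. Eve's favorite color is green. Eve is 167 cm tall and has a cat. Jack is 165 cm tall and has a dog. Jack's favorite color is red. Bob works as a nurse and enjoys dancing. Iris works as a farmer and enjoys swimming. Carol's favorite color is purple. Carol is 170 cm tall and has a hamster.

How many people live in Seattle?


Count in Seattle: 2

2


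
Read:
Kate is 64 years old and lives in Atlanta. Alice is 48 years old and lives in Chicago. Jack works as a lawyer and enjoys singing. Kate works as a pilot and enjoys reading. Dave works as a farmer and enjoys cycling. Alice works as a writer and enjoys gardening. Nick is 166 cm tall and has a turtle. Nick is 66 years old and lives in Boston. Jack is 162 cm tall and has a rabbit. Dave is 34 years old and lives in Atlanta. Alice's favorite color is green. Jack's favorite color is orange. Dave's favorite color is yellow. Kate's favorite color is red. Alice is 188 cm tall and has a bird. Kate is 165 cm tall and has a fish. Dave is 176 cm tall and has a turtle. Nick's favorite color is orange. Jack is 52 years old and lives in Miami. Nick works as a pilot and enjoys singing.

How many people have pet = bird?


Count: 1

1


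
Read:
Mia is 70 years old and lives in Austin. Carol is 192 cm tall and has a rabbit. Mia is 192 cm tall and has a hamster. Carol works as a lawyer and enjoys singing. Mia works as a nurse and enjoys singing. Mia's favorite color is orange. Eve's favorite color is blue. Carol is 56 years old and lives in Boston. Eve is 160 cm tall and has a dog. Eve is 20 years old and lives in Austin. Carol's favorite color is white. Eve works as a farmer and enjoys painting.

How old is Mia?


Mia is 70 years old

70


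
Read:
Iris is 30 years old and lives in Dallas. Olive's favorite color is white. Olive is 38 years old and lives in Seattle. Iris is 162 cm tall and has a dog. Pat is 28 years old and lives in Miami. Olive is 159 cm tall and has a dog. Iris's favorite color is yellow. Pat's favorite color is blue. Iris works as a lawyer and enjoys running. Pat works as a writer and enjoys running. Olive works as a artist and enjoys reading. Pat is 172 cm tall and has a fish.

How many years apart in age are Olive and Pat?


38 vs 28, diff = 10

10


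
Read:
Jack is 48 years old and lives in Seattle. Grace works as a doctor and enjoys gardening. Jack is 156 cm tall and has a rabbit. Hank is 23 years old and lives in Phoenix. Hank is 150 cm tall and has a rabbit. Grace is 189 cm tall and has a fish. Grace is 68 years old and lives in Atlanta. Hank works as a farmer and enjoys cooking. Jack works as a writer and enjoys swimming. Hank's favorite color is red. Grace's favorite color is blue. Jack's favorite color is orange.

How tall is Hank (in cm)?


Hank is 150 cm tall

150


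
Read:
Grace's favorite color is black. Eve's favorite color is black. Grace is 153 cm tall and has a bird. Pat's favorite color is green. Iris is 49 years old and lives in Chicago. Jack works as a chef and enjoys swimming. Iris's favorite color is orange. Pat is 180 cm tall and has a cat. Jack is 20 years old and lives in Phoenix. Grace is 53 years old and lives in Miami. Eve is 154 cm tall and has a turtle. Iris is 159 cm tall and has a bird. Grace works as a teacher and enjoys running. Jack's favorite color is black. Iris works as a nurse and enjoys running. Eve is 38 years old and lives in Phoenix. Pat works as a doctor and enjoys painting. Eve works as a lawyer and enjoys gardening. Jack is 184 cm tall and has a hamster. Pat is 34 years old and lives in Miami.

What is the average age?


Sum=194, n=5, avg=38.8

38.8


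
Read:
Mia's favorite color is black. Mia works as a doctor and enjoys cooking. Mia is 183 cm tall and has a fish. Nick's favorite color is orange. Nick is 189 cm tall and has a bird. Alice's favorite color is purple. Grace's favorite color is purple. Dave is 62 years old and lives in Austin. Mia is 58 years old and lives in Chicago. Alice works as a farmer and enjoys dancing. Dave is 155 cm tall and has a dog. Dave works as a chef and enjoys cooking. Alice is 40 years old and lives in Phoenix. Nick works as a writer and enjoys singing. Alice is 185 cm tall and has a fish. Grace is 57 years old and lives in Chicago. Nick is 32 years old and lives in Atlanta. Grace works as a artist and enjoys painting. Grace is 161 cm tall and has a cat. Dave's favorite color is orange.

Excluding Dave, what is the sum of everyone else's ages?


Sum (excluding Dave): 187

187


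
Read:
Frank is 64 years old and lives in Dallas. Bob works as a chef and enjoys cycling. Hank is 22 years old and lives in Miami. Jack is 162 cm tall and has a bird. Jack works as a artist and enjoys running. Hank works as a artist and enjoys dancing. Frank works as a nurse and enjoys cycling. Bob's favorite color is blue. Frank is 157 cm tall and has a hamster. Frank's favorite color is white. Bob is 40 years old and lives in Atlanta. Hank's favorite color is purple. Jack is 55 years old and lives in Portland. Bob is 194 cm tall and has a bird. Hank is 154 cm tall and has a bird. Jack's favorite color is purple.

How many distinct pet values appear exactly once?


Unique pet values: 1

1


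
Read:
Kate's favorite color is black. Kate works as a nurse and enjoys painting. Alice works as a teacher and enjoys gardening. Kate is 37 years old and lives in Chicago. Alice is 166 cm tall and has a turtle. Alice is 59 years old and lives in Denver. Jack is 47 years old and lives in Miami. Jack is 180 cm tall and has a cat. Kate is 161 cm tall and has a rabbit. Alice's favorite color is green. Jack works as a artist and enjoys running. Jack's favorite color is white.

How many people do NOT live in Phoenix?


Not in Phoenix: 3

3


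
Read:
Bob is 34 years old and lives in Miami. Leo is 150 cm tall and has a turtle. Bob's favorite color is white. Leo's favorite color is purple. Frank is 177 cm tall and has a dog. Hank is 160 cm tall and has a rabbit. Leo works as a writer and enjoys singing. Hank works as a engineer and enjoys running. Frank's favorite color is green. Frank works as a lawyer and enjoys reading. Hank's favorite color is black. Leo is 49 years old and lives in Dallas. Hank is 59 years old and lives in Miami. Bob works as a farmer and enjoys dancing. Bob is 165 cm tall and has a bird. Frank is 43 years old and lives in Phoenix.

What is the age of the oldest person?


Oldest: Hank at 59

59


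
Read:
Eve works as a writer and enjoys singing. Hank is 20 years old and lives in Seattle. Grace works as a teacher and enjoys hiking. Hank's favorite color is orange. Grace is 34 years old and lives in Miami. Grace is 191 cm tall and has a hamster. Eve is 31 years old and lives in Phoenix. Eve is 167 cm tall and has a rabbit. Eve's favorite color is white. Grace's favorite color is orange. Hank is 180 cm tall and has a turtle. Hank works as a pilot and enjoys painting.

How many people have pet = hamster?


Count: 1

1


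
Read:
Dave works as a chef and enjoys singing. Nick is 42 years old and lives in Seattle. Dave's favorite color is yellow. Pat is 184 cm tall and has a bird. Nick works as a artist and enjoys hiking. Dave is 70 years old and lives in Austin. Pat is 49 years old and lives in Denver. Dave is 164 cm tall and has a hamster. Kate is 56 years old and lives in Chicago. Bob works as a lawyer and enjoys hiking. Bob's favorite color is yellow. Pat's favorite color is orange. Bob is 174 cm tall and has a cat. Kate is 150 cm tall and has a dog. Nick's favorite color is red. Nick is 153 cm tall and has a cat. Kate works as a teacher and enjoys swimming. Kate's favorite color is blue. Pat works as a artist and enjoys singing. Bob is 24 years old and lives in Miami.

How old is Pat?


Pat is 49 years old

49


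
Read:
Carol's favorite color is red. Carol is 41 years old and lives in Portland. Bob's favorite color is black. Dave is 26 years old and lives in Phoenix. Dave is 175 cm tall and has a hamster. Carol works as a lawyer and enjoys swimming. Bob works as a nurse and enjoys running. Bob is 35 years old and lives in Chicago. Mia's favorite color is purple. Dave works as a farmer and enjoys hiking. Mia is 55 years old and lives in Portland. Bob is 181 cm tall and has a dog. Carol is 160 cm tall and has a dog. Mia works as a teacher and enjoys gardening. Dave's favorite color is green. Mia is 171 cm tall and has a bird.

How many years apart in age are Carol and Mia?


41 vs 55, diff = 14

14


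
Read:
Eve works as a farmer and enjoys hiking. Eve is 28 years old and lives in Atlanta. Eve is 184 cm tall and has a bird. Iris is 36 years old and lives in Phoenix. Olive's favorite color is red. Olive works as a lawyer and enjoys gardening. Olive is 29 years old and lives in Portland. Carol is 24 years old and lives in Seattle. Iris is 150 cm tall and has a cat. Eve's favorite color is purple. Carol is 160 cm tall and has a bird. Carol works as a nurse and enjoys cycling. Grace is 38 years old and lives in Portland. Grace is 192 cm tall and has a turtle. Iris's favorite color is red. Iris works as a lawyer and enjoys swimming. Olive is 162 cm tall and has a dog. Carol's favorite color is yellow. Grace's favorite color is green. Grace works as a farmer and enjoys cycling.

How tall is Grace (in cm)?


Grace is 192 cm tall

192


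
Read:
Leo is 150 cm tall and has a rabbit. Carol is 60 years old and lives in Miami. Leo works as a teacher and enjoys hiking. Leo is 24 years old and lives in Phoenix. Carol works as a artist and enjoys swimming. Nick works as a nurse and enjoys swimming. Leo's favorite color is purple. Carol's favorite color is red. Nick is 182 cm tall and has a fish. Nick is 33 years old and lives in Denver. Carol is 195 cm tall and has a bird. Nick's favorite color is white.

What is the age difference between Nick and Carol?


|33 - 60| = 27

27


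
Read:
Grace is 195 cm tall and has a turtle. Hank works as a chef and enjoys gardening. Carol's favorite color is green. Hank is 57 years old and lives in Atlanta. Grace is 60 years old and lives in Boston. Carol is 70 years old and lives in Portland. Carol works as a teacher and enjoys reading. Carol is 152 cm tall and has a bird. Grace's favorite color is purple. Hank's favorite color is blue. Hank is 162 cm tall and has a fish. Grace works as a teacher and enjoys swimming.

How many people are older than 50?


Filter: 3

3


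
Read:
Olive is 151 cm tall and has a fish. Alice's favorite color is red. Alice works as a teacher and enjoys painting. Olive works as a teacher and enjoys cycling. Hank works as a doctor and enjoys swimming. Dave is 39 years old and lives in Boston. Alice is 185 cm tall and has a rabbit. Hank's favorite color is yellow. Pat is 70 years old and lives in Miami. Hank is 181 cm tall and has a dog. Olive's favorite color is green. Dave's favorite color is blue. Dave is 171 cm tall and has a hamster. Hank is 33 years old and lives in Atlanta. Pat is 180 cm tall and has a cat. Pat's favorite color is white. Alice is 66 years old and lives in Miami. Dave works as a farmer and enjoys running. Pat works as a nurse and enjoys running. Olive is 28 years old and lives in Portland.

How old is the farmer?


The farmer is Dave, age 39

39


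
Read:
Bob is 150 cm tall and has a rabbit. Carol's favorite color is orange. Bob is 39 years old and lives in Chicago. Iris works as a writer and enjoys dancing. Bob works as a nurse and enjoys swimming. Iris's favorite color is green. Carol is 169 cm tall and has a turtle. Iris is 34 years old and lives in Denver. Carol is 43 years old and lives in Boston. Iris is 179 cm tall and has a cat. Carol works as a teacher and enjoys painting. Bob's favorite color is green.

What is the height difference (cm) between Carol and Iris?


|169 - 179| = 10

10


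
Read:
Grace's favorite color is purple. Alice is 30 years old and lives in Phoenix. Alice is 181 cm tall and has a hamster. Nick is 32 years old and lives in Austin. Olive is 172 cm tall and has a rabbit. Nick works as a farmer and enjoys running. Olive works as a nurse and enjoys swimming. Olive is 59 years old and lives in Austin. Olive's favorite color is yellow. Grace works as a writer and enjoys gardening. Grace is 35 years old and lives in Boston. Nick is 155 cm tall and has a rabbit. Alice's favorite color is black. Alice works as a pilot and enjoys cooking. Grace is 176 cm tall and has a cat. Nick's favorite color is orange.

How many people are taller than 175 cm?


Taller than 175: 2

2


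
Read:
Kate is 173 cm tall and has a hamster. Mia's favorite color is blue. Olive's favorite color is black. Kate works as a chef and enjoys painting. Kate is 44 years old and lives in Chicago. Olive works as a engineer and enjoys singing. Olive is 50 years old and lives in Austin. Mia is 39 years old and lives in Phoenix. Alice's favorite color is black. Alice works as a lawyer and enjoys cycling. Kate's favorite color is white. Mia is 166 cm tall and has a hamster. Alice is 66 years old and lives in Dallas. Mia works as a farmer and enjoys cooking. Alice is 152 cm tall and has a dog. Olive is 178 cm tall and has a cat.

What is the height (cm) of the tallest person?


Tallest: Olive at 178 cm

178


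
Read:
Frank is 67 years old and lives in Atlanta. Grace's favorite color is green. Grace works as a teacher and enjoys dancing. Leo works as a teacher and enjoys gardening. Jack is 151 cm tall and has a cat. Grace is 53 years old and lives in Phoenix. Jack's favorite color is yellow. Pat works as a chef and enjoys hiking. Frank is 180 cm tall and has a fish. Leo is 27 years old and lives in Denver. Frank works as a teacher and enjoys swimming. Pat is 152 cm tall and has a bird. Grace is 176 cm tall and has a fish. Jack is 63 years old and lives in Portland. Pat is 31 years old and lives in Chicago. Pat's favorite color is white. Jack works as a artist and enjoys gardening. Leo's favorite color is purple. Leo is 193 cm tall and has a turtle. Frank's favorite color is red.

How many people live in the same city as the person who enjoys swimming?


Person with hobby swimming is Frank, city Atlanta. Count = 1

1


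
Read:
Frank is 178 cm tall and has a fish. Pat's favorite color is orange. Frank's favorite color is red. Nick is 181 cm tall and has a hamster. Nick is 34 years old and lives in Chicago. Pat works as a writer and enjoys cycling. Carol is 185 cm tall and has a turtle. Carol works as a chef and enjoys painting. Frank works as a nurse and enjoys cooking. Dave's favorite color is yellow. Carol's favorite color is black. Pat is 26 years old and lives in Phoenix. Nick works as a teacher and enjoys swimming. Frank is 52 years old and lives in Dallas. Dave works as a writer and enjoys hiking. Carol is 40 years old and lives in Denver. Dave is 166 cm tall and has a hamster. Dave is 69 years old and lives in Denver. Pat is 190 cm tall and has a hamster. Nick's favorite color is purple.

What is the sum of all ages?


26+34+69+52+40 = 221

221


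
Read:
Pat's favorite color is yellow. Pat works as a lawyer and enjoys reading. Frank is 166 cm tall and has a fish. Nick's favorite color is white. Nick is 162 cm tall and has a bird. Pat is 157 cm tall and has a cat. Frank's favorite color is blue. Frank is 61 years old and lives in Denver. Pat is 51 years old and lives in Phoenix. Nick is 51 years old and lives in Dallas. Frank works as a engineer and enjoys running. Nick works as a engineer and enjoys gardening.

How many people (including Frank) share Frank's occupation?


Frank is a engineer. Count = 2

2


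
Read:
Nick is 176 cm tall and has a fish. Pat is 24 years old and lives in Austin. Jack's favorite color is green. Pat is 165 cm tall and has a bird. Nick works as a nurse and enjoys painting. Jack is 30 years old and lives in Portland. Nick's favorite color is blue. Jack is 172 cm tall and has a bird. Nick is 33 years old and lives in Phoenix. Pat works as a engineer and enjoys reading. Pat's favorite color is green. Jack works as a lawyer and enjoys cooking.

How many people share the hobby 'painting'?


Count: 1

1


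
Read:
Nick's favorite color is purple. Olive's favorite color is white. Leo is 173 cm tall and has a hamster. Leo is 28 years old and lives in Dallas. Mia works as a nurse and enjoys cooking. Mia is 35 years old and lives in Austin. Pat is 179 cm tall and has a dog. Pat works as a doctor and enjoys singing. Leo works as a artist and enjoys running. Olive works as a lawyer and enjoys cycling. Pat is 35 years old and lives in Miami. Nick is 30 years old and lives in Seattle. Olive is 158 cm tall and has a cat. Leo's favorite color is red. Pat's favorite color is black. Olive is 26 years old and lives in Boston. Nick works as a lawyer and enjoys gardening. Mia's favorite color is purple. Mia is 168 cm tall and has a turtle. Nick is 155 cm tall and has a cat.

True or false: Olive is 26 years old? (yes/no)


Olive is actually 26. yes

yes


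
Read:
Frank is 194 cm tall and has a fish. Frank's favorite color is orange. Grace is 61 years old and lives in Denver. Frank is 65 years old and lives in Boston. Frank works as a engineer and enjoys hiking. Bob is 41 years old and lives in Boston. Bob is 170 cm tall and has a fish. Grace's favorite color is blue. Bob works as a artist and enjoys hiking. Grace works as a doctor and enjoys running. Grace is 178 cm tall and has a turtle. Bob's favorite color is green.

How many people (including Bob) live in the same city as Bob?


Bob lives in Boston. Count = 2

2


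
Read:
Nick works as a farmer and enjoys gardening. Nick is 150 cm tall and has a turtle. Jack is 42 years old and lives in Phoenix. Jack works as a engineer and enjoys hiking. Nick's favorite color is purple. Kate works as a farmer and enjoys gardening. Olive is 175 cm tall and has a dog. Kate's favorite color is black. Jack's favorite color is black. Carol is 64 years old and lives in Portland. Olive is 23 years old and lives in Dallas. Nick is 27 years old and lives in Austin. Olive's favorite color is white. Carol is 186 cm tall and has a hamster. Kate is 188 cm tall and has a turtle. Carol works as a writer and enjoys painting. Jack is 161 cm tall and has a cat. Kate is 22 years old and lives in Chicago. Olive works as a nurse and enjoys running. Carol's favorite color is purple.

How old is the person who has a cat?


Person with cat is Jack, age 42

42


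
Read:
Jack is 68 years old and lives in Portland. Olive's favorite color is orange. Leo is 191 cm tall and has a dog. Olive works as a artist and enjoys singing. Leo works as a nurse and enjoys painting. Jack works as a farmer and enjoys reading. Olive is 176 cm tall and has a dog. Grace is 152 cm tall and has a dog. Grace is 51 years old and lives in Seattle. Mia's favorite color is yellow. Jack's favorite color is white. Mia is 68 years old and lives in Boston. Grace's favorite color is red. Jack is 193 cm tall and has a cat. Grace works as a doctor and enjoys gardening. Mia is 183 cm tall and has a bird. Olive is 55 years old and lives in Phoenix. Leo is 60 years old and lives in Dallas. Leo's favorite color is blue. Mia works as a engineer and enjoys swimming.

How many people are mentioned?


People: Grace, Olive, Jack, Leo, Mia. Count = 5

5


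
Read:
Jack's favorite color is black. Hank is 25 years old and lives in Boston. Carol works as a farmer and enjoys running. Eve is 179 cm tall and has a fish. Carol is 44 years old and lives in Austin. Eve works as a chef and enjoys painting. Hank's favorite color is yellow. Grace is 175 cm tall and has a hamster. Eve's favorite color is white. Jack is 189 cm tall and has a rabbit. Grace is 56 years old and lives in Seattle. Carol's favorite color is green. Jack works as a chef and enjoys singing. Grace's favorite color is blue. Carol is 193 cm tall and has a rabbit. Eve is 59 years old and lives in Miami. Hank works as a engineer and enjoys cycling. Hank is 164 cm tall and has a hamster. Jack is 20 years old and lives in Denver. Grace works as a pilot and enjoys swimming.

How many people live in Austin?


Count in Austin: 1

1


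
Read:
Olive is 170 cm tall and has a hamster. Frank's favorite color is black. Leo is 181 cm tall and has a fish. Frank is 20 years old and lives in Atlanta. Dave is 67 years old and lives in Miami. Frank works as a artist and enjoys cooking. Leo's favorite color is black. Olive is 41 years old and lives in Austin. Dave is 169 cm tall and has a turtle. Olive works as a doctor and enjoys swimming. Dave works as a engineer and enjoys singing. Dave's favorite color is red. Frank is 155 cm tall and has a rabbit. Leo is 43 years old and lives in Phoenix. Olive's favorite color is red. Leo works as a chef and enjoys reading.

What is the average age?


Sum=171, n=4, avg=42.75

42.75


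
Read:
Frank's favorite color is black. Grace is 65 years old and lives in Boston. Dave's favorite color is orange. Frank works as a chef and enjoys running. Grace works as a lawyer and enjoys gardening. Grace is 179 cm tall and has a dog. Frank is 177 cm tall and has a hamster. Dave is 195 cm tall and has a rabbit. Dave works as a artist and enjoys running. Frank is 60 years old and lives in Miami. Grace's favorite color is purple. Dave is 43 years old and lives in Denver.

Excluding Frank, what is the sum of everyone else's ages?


Sum (excluding Frank): 108

108


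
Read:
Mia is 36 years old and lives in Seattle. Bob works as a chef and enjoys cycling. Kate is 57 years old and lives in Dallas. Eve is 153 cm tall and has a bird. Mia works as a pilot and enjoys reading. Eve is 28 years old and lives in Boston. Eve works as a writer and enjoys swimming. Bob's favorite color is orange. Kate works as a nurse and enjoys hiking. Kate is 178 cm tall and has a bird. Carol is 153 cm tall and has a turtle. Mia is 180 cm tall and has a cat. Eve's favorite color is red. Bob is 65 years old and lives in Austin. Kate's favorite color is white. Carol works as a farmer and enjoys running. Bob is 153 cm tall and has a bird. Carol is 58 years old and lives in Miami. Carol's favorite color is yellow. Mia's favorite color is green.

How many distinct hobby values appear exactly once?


Unique hobby values: 5

5


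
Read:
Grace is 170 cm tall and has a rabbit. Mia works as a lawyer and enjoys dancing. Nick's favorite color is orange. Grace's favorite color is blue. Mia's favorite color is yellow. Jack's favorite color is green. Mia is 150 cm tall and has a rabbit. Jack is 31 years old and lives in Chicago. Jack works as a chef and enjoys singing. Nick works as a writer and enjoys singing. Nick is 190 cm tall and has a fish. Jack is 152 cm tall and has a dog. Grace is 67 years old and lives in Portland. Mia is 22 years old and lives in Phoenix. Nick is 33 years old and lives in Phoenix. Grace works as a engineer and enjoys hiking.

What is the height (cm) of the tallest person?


Tallest: Nick at 190 cm

190


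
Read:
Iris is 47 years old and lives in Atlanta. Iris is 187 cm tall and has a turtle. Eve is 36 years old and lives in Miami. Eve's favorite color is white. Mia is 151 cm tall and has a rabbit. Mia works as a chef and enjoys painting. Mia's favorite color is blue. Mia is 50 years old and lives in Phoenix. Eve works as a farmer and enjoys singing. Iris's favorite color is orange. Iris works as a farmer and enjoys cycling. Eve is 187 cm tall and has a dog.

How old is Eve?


Eve is 36 years old

36


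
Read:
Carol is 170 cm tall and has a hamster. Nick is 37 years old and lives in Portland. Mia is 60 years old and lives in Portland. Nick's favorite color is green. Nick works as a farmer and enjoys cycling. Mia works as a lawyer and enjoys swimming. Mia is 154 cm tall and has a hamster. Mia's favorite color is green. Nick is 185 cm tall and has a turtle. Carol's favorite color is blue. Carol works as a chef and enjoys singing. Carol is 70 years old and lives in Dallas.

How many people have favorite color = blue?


Count: 1

1
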